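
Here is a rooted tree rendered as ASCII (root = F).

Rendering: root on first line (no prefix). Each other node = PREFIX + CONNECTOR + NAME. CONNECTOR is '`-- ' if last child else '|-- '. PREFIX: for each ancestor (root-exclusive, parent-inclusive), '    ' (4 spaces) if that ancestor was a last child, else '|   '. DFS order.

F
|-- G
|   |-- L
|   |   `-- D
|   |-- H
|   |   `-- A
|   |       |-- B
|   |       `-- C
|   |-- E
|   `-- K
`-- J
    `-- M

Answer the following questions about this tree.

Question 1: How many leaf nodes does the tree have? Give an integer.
Answer: 6

Derivation:
Leaves (nodes with no children): B, C, D, E, K, M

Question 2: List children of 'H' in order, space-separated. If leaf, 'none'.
Node H's children (from adjacency): A

Answer: A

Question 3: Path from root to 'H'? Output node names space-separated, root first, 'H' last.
Walk down from root: F -> G -> H

Answer: F G H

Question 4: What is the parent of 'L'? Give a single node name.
Scan adjacency: L appears as child of G

Answer: G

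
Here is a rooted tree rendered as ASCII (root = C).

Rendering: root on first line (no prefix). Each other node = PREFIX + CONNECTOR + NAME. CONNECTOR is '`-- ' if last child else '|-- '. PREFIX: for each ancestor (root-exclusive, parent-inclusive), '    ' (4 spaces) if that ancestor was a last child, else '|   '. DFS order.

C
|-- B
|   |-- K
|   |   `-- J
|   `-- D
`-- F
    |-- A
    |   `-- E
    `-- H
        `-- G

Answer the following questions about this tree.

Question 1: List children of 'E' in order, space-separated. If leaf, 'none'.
Node E's children (from adjacency): (leaf)

Answer: none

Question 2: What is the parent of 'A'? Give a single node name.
Scan adjacency: A appears as child of F

Answer: F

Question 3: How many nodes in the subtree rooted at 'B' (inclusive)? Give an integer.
Subtree rooted at B contains: B, D, J, K
Count = 4

Answer: 4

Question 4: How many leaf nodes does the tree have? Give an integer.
Answer: 4

Derivation:
Leaves (nodes with no children): D, E, G, J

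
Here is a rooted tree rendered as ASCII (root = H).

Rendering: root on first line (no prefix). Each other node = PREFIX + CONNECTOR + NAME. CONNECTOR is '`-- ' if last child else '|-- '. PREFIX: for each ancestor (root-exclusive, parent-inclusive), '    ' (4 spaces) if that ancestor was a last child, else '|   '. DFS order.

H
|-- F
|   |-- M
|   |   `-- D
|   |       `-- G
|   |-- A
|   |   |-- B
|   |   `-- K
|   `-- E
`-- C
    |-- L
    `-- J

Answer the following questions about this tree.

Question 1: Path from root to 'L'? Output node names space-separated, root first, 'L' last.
Answer: H C L

Derivation:
Walk down from root: H -> C -> L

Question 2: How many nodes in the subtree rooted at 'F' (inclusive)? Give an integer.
Subtree rooted at F contains: A, B, D, E, F, G, K, M
Count = 8

Answer: 8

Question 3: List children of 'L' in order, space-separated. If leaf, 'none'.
Node L's children (from adjacency): (leaf)

Answer: none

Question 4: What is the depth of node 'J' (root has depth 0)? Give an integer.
Path from root to J: H -> C -> J
Depth = number of edges = 2

Answer: 2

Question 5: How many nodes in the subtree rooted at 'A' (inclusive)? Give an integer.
Subtree rooted at A contains: A, B, K
Count = 3

Answer: 3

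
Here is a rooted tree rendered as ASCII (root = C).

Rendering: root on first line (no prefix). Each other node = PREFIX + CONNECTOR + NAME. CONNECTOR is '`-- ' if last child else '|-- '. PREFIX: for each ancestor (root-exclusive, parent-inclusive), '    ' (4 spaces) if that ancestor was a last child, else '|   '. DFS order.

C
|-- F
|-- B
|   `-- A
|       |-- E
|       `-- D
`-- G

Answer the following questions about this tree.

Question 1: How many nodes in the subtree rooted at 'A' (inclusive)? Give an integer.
Subtree rooted at A contains: A, D, E
Count = 3

Answer: 3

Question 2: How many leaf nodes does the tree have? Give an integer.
Leaves (nodes with no children): D, E, F, G

Answer: 4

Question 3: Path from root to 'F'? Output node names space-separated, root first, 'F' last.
Answer: C F

Derivation:
Walk down from root: C -> F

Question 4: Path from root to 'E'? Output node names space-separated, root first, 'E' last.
Answer: C B A E

Derivation:
Walk down from root: C -> B -> A -> E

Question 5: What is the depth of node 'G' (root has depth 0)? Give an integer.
Answer: 1

Derivation:
Path from root to G: C -> G
Depth = number of edges = 1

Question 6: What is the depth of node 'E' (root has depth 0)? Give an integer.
Answer: 3

Derivation:
Path from root to E: C -> B -> A -> E
Depth = number of edges = 3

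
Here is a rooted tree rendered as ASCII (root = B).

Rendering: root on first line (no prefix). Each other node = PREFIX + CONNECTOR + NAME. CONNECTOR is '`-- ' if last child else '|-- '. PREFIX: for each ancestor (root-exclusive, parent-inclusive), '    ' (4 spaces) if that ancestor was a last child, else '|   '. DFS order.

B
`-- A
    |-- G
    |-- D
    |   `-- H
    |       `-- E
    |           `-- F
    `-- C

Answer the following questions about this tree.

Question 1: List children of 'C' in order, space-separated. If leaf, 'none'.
Node C's children (from adjacency): (leaf)

Answer: none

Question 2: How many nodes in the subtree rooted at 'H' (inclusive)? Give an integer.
Subtree rooted at H contains: E, F, H
Count = 3

Answer: 3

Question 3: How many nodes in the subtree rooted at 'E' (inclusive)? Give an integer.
Subtree rooted at E contains: E, F
Count = 2

Answer: 2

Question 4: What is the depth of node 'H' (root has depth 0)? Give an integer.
Answer: 3

Derivation:
Path from root to H: B -> A -> D -> H
Depth = number of edges = 3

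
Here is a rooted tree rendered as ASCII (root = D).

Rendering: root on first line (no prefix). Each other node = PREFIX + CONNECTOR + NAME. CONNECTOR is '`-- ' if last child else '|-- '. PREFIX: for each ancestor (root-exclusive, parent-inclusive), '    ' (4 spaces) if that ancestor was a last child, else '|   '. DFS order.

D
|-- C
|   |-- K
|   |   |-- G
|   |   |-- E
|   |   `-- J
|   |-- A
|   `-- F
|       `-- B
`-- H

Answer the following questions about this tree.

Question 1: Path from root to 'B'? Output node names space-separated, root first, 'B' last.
Answer: D C F B

Derivation:
Walk down from root: D -> C -> F -> B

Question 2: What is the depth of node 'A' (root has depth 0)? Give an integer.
Path from root to A: D -> C -> A
Depth = number of edges = 2

Answer: 2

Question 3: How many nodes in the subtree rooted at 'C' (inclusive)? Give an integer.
Answer: 8

Derivation:
Subtree rooted at C contains: A, B, C, E, F, G, J, K
Count = 8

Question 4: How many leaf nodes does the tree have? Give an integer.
Leaves (nodes with no children): A, B, E, G, H, J

Answer: 6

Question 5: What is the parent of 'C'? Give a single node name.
Answer: D

Derivation:
Scan adjacency: C appears as child of D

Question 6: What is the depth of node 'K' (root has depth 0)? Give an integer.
Answer: 2

Derivation:
Path from root to K: D -> C -> K
Depth = number of edges = 2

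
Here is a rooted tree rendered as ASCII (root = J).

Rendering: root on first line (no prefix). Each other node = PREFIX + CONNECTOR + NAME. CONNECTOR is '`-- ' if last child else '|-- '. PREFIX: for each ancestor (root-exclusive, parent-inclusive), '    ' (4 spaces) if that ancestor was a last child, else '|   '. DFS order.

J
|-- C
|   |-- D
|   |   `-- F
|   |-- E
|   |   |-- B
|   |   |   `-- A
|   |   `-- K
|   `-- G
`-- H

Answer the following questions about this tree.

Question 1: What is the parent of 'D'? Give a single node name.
Scan adjacency: D appears as child of C

Answer: C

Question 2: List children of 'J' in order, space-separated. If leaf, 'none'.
Node J's children (from adjacency): C, H

Answer: C H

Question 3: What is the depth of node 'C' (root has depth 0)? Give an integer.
Answer: 1

Derivation:
Path from root to C: J -> C
Depth = number of edges = 1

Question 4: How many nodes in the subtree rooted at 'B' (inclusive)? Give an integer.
Subtree rooted at B contains: A, B
Count = 2

Answer: 2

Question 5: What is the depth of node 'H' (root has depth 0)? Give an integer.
Answer: 1

Derivation:
Path from root to H: J -> H
Depth = number of edges = 1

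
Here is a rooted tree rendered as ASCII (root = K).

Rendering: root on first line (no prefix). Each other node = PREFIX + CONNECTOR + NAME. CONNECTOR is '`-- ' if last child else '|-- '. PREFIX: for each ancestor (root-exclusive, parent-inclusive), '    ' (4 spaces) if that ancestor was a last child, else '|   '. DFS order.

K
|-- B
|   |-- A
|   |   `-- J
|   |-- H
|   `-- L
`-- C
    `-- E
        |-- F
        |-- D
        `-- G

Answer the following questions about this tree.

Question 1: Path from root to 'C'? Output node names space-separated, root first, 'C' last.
Walk down from root: K -> C

Answer: K C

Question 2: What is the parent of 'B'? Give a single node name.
Scan adjacency: B appears as child of K

Answer: K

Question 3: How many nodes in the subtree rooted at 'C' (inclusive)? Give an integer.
Subtree rooted at C contains: C, D, E, F, G
Count = 5

Answer: 5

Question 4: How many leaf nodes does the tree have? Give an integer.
Answer: 6

Derivation:
Leaves (nodes with no children): D, F, G, H, J, L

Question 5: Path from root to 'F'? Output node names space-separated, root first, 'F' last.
Answer: K C E F

Derivation:
Walk down from root: K -> C -> E -> F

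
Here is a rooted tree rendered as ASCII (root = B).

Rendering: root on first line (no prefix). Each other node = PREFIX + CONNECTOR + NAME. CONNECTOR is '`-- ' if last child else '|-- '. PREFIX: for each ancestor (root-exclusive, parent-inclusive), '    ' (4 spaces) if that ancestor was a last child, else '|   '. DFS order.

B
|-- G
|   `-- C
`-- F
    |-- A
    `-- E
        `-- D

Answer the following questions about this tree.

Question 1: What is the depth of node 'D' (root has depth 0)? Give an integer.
Answer: 3

Derivation:
Path from root to D: B -> F -> E -> D
Depth = number of edges = 3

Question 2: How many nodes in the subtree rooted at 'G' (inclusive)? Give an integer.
Subtree rooted at G contains: C, G
Count = 2

Answer: 2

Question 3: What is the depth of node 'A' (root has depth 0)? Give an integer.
Answer: 2

Derivation:
Path from root to A: B -> F -> A
Depth = number of edges = 2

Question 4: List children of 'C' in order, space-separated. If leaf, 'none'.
Node C's children (from adjacency): (leaf)

Answer: none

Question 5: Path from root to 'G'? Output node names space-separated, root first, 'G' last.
Walk down from root: B -> G

Answer: B G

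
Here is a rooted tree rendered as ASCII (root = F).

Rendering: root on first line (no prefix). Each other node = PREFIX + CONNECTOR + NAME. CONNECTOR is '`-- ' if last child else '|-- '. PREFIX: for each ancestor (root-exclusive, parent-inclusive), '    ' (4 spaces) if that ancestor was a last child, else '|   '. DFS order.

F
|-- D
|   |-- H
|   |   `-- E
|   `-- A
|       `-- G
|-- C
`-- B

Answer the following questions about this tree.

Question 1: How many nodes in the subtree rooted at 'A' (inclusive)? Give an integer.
Answer: 2

Derivation:
Subtree rooted at A contains: A, G
Count = 2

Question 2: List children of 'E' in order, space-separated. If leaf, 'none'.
Node E's children (from adjacency): (leaf)

Answer: none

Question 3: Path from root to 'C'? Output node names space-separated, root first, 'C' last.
Answer: F C

Derivation:
Walk down from root: F -> C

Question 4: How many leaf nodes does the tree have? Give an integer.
Answer: 4

Derivation:
Leaves (nodes with no children): B, C, E, G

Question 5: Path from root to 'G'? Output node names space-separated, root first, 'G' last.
Walk down from root: F -> D -> A -> G

Answer: F D A G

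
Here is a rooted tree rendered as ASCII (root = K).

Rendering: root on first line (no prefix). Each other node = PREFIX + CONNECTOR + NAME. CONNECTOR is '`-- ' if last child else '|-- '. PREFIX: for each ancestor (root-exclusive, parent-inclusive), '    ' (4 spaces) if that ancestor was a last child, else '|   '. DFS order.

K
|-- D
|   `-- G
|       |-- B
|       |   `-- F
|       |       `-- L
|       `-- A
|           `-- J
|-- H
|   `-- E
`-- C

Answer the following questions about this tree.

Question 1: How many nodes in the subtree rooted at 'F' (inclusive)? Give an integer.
Answer: 2

Derivation:
Subtree rooted at F contains: F, L
Count = 2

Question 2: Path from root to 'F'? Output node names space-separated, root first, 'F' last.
Answer: K D G B F

Derivation:
Walk down from root: K -> D -> G -> B -> F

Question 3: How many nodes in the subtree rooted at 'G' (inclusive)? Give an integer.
Subtree rooted at G contains: A, B, F, G, J, L
Count = 6

Answer: 6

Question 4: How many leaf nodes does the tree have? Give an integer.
Leaves (nodes with no children): C, E, J, L

Answer: 4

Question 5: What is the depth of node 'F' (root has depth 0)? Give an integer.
Answer: 4

Derivation:
Path from root to F: K -> D -> G -> B -> F
Depth = number of edges = 4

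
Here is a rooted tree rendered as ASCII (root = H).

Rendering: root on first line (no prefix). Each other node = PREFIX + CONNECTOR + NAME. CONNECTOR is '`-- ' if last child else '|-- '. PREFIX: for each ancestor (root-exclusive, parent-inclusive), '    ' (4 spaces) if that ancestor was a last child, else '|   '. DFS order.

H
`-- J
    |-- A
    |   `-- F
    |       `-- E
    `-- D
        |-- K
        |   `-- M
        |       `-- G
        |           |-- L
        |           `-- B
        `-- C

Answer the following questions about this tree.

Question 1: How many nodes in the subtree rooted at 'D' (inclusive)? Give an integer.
Subtree rooted at D contains: B, C, D, G, K, L, M
Count = 7

Answer: 7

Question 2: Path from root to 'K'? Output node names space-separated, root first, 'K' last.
Answer: H J D K

Derivation:
Walk down from root: H -> J -> D -> K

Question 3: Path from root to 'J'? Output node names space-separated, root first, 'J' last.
Walk down from root: H -> J

Answer: H J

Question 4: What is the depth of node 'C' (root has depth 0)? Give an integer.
Answer: 3

Derivation:
Path from root to C: H -> J -> D -> C
Depth = number of edges = 3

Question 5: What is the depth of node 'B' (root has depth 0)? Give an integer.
Answer: 6

Derivation:
Path from root to B: H -> J -> D -> K -> M -> G -> B
Depth = number of edges = 6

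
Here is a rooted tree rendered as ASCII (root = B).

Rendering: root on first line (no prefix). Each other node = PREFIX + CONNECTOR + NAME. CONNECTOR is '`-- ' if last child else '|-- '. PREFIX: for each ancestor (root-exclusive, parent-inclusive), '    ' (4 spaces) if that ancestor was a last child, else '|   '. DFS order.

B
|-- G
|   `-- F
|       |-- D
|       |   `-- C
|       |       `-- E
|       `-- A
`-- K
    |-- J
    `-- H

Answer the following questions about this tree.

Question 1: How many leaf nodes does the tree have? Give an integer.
Leaves (nodes with no children): A, E, H, J

Answer: 4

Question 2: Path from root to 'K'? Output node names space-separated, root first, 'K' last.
Answer: B K

Derivation:
Walk down from root: B -> K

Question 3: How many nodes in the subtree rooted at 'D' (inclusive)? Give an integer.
Subtree rooted at D contains: C, D, E
Count = 3

Answer: 3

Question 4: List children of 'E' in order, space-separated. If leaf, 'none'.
Node E's children (from adjacency): (leaf)

Answer: none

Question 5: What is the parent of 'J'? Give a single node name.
Scan adjacency: J appears as child of K

Answer: K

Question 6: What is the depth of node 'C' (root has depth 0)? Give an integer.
Answer: 4

Derivation:
Path from root to C: B -> G -> F -> D -> C
Depth = number of edges = 4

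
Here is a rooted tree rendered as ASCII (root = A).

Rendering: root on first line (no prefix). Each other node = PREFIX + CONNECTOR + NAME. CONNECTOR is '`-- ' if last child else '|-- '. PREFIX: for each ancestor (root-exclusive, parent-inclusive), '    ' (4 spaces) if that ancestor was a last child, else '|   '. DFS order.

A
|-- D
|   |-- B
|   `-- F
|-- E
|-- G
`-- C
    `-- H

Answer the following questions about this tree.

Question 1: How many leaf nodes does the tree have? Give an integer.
Answer: 5

Derivation:
Leaves (nodes with no children): B, E, F, G, H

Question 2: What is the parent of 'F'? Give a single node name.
Scan adjacency: F appears as child of D

Answer: D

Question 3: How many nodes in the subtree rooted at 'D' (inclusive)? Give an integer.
Answer: 3

Derivation:
Subtree rooted at D contains: B, D, F
Count = 3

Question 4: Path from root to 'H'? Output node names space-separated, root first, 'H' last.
Answer: A C H

Derivation:
Walk down from root: A -> C -> H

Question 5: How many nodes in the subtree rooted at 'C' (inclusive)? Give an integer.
Answer: 2

Derivation:
Subtree rooted at C contains: C, H
Count = 2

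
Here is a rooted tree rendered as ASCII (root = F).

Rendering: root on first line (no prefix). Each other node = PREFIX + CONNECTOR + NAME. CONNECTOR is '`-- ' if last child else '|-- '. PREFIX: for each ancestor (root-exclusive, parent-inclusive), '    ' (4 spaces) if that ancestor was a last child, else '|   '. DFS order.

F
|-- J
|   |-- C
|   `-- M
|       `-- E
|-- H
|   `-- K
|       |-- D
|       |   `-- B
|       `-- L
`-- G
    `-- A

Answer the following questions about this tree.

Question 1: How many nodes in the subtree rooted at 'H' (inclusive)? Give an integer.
Answer: 5

Derivation:
Subtree rooted at H contains: B, D, H, K, L
Count = 5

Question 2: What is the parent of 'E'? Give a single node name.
Answer: M

Derivation:
Scan adjacency: E appears as child of M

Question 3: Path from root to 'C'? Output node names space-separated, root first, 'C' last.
Walk down from root: F -> J -> C

Answer: F J C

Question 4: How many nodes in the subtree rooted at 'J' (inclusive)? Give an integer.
Answer: 4

Derivation:
Subtree rooted at J contains: C, E, J, M
Count = 4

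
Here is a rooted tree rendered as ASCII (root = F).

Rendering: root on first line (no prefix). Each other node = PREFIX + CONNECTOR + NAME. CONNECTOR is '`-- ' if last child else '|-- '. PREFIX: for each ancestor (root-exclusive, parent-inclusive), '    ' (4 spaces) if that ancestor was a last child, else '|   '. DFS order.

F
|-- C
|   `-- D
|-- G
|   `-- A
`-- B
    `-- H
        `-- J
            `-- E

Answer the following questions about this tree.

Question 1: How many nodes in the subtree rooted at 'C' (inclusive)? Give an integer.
Answer: 2

Derivation:
Subtree rooted at C contains: C, D
Count = 2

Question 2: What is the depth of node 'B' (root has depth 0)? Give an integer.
Answer: 1

Derivation:
Path from root to B: F -> B
Depth = number of edges = 1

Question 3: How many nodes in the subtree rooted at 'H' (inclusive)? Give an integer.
Answer: 3

Derivation:
Subtree rooted at H contains: E, H, J
Count = 3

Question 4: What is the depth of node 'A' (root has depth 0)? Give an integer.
Answer: 2

Derivation:
Path from root to A: F -> G -> A
Depth = number of edges = 2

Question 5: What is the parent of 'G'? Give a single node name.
Answer: F

Derivation:
Scan adjacency: G appears as child of F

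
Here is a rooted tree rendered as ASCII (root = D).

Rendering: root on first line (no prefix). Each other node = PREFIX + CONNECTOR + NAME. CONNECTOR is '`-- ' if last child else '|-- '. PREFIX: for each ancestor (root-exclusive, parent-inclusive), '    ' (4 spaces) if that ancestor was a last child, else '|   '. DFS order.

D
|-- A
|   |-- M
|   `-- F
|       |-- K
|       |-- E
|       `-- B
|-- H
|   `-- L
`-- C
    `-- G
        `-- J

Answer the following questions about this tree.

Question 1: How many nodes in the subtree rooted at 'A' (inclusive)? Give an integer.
Subtree rooted at A contains: A, B, E, F, K, M
Count = 6

Answer: 6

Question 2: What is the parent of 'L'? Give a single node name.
Scan adjacency: L appears as child of H

Answer: H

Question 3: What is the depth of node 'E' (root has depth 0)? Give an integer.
Path from root to E: D -> A -> F -> E
Depth = number of edges = 3

Answer: 3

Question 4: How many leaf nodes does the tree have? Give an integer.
Answer: 6

Derivation:
Leaves (nodes with no children): B, E, J, K, L, M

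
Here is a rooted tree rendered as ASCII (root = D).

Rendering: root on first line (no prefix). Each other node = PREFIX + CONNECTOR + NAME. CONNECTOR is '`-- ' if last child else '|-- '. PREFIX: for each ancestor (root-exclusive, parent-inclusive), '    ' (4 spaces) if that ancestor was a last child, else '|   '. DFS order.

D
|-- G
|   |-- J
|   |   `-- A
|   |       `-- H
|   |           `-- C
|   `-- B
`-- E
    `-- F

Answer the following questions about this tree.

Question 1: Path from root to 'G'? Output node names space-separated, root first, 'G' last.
Answer: D G

Derivation:
Walk down from root: D -> G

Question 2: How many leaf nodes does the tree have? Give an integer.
Answer: 3

Derivation:
Leaves (nodes with no children): B, C, F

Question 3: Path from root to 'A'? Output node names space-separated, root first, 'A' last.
Walk down from root: D -> G -> J -> A

Answer: D G J A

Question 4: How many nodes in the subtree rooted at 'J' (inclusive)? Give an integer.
Subtree rooted at J contains: A, C, H, J
Count = 4

Answer: 4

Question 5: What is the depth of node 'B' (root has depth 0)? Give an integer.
Answer: 2

Derivation:
Path from root to B: D -> G -> B
Depth = number of edges = 2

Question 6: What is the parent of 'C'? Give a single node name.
Scan adjacency: C appears as child of H

Answer: H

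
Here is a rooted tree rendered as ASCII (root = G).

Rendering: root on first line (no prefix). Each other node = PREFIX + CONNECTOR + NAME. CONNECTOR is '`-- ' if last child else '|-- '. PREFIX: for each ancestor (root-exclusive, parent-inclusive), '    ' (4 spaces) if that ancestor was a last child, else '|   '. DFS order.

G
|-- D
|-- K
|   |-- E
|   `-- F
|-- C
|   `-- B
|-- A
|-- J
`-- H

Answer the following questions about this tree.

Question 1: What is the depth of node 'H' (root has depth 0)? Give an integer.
Answer: 1

Derivation:
Path from root to H: G -> H
Depth = number of edges = 1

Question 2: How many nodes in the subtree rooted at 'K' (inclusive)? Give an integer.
Subtree rooted at K contains: E, F, K
Count = 3

Answer: 3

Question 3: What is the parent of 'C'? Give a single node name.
Scan adjacency: C appears as child of G

Answer: G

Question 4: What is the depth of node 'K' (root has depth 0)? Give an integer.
Answer: 1

Derivation:
Path from root to K: G -> K
Depth = number of edges = 1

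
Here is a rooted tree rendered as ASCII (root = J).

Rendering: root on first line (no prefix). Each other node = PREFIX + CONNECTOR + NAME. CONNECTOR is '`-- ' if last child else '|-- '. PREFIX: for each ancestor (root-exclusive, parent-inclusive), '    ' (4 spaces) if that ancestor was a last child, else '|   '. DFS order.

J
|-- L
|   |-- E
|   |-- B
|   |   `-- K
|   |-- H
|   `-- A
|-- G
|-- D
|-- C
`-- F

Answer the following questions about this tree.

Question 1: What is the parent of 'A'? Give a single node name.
Scan adjacency: A appears as child of L

Answer: L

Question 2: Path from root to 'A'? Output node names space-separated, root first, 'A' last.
Answer: J L A

Derivation:
Walk down from root: J -> L -> A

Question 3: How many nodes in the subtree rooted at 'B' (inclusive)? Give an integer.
Subtree rooted at B contains: B, K
Count = 2

Answer: 2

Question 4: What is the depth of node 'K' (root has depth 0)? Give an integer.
Answer: 3

Derivation:
Path from root to K: J -> L -> B -> K
Depth = number of edges = 3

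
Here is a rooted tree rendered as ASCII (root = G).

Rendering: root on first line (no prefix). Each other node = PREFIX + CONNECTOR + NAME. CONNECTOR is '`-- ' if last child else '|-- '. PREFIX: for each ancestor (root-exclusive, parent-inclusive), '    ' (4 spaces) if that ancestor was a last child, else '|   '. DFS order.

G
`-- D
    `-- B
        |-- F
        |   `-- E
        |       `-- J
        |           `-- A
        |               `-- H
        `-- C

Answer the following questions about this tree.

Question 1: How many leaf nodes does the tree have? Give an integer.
Leaves (nodes with no children): C, H

Answer: 2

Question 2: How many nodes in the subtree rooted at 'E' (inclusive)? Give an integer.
Answer: 4

Derivation:
Subtree rooted at E contains: A, E, H, J
Count = 4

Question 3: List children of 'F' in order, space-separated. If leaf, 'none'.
Answer: E

Derivation:
Node F's children (from adjacency): E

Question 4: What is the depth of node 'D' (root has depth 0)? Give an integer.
Answer: 1

Derivation:
Path from root to D: G -> D
Depth = number of edges = 1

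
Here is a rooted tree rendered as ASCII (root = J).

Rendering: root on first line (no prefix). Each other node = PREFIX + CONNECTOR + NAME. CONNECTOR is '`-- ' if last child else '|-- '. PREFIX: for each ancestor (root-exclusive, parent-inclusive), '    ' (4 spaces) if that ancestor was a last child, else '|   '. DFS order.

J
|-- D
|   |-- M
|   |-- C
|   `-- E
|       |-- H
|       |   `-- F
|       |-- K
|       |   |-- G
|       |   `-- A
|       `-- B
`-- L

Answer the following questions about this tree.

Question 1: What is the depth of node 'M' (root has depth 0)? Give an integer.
Path from root to M: J -> D -> M
Depth = number of edges = 2

Answer: 2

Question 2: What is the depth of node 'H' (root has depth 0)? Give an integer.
Answer: 3

Derivation:
Path from root to H: J -> D -> E -> H
Depth = number of edges = 3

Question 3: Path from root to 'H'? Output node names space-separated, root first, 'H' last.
Answer: J D E H

Derivation:
Walk down from root: J -> D -> E -> H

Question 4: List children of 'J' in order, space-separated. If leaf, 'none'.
Answer: D L

Derivation:
Node J's children (from adjacency): D, L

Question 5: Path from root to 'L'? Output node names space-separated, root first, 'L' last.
Walk down from root: J -> L

Answer: J L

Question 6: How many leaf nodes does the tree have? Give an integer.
Answer: 7

Derivation:
Leaves (nodes with no children): A, B, C, F, G, L, M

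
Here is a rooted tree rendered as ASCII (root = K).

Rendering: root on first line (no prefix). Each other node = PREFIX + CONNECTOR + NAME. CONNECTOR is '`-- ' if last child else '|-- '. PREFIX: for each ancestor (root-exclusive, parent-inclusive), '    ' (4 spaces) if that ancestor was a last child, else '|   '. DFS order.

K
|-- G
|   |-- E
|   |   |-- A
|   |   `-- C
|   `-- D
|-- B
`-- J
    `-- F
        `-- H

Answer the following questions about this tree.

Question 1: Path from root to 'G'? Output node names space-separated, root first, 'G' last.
Walk down from root: K -> G

Answer: K G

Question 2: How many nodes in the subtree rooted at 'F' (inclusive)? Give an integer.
Subtree rooted at F contains: F, H
Count = 2

Answer: 2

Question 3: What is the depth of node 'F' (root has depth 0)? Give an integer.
Path from root to F: K -> J -> F
Depth = number of edges = 2

Answer: 2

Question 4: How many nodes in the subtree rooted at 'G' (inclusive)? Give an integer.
Answer: 5

Derivation:
Subtree rooted at G contains: A, C, D, E, G
Count = 5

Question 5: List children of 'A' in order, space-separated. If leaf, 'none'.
Node A's children (from adjacency): (leaf)

Answer: none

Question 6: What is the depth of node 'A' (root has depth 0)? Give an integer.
Answer: 3

Derivation:
Path from root to A: K -> G -> E -> A
Depth = number of edges = 3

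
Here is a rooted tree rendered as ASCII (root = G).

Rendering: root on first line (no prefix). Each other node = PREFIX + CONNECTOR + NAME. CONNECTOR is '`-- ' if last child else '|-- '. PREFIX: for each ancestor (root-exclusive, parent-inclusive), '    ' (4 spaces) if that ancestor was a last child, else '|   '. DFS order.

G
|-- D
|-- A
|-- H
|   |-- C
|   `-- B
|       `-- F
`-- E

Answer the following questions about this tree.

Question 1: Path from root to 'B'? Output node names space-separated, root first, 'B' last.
Answer: G H B

Derivation:
Walk down from root: G -> H -> B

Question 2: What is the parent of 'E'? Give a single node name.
Scan adjacency: E appears as child of G

Answer: G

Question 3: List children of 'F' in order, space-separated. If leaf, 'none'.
Node F's children (from adjacency): (leaf)

Answer: none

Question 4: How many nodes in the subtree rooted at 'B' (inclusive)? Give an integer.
Subtree rooted at B contains: B, F
Count = 2

Answer: 2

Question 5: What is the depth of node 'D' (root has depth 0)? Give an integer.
Path from root to D: G -> D
Depth = number of edges = 1

Answer: 1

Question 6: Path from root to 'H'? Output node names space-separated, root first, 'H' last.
Walk down from root: G -> H

Answer: G H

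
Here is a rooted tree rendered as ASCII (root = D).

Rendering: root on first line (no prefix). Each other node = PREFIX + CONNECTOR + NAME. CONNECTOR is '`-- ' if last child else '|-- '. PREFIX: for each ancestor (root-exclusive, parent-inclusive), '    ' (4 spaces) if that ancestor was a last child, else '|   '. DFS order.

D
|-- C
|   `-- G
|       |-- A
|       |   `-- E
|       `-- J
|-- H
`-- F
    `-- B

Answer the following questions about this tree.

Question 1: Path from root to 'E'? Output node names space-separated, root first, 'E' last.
Walk down from root: D -> C -> G -> A -> E

Answer: D C G A E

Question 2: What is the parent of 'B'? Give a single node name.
Answer: F

Derivation:
Scan adjacency: B appears as child of F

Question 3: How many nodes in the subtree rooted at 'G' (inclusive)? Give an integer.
Subtree rooted at G contains: A, E, G, J
Count = 4

Answer: 4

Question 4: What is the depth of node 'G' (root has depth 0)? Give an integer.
Path from root to G: D -> C -> G
Depth = number of edges = 2

Answer: 2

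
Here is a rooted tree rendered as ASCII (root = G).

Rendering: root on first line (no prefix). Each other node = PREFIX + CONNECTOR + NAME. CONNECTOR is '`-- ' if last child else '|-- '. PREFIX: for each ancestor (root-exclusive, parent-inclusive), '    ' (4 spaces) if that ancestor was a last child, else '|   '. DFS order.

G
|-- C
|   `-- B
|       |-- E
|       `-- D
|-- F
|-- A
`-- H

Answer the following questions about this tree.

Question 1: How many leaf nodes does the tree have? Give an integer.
Answer: 5

Derivation:
Leaves (nodes with no children): A, D, E, F, H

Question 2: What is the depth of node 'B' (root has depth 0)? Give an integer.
Answer: 2

Derivation:
Path from root to B: G -> C -> B
Depth = number of edges = 2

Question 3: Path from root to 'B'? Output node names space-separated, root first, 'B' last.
Answer: G C B

Derivation:
Walk down from root: G -> C -> B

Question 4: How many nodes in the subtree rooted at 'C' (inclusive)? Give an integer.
Subtree rooted at C contains: B, C, D, E
Count = 4

Answer: 4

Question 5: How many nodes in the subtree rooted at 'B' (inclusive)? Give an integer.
Subtree rooted at B contains: B, D, E
Count = 3

Answer: 3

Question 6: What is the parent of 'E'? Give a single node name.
Scan adjacency: E appears as child of B

Answer: B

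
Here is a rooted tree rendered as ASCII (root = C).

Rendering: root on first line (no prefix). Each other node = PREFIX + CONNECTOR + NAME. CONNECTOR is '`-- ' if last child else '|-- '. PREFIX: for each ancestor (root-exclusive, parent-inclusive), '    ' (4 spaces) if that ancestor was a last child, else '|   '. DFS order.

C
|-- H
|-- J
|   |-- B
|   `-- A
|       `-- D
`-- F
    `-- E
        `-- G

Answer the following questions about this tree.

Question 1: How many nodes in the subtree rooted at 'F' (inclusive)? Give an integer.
Answer: 3

Derivation:
Subtree rooted at F contains: E, F, G
Count = 3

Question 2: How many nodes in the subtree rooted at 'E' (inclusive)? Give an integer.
Subtree rooted at E contains: E, G
Count = 2

Answer: 2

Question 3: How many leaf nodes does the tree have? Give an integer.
Answer: 4

Derivation:
Leaves (nodes with no children): B, D, G, H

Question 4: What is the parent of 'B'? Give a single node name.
Answer: J

Derivation:
Scan adjacency: B appears as child of J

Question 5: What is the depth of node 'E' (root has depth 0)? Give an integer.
Answer: 2

Derivation:
Path from root to E: C -> F -> E
Depth = number of edges = 2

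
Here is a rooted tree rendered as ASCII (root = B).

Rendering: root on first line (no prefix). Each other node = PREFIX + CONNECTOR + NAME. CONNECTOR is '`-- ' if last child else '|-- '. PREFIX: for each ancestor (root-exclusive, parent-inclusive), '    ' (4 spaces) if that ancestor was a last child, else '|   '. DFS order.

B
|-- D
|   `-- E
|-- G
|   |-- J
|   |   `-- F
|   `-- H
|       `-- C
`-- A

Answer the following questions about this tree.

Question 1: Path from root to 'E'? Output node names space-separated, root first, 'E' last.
Walk down from root: B -> D -> E

Answer: B D E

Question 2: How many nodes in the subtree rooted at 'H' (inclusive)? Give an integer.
Answer: 2

Derivation:
Subtree rooted at H contains: C, H
Count = 2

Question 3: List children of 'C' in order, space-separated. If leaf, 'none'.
Answer: none

Derivation:
Node C's children (from adjacency): (leaf)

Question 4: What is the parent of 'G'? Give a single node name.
Scan adjacency: G appears as child of B

Answer: B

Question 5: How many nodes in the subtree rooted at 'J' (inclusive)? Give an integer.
Answer: 2

Derivation:
Subtree rooted at J contains: F, J
Count = 2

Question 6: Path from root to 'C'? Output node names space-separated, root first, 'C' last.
Walk down from root: B -> G -> H -> C

Answer: B G H C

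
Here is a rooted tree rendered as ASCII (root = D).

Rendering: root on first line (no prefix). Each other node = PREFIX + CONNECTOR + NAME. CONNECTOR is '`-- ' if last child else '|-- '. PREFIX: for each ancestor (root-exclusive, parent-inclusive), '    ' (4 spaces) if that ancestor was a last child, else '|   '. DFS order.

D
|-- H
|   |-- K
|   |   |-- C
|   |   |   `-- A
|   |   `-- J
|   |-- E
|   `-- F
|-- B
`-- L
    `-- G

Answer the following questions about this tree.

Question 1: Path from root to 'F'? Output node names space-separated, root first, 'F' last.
Walk down from root: D -> H -> F

Answer: D H F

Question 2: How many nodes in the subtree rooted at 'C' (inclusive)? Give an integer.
Answer: 2

Derivation:
Subtree rooted at C contains: A, C
Count = 2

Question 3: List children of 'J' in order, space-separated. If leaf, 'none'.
Answer: none

Derivation:
Node J's children (from adjacency): (leaf)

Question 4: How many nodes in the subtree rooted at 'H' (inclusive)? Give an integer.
Subtree rooted at H contains: A, C, E, F, H, J, K
Count = 7

Answer: 7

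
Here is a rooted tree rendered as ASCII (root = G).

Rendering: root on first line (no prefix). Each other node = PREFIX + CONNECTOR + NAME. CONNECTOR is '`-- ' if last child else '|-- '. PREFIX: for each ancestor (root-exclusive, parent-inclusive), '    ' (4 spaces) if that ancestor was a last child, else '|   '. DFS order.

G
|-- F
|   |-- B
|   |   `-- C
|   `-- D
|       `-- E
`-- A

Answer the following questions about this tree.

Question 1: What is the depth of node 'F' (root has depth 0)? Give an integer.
Answer: 1

Derivation:
Path from root to F: G -> F
Depth = number of edges = 1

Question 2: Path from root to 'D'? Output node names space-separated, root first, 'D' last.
Walk down from root: G -> F -> D

Answer: G F D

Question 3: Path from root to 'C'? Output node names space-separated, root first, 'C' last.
Walk down from root: G -> F -> B -> C

Answer: G F B C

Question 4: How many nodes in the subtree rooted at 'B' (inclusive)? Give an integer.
Subtree rooted at B contains: B, C
Count = 2

Answer: 2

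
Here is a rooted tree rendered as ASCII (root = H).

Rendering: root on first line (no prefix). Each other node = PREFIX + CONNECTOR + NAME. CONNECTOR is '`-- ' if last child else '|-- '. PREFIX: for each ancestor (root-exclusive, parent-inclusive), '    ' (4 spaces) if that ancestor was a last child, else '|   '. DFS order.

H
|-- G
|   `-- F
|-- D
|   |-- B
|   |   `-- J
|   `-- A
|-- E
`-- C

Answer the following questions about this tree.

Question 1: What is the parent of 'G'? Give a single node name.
Scan adjacency: G appears as child of H

Answer: H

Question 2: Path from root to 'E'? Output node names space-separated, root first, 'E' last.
Walk down from root: H -> E

Answer: H E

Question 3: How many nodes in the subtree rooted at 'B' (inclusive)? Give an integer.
Subtree rooted at B contains: B, J
Count = 2

Answer: 2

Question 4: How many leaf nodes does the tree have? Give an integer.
Answer: 5

Derivation:
Leaves (nodes with no children): A, C, E, F, J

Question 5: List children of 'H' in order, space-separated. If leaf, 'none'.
Answer: G D E C

Derivation:
Node H's children (from adjacency): G, D, E, C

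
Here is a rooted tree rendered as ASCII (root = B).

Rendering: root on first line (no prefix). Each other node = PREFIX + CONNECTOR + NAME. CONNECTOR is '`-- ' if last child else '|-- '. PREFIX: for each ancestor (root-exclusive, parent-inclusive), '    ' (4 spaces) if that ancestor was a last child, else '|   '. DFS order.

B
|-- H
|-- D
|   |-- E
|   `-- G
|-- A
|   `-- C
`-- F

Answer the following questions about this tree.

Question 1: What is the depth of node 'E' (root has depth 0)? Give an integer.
Path from root to E: B -> D -> E
Depth = number of edges = 2

Answer: 2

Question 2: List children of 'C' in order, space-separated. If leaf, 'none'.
Answer: none

Derivation:
Node C's children (from adjacency): (leaf)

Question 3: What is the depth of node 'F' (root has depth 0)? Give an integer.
Answer: 1

Derivation:
Path from root to F: B -> F
Depth = number of edges = 1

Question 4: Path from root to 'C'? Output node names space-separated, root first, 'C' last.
Answer: B A C

Derivation:
Walk down from root: B -> A -> C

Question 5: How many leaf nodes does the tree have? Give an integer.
Answer: 5

Derivation:
Leaves (nodes with no children): C, E, F, G, H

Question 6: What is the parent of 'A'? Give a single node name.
Answer: B

Derivation:
Scan adjacency: A appears as child of B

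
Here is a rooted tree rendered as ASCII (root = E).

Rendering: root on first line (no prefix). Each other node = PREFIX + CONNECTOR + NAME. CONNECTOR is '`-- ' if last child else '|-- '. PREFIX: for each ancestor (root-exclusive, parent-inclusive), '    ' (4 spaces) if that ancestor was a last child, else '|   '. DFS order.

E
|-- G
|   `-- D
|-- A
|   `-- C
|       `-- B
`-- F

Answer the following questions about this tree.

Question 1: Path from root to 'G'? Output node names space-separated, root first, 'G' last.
Walk down from root: E -> G

Answer: E G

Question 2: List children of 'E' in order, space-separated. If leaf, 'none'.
Answer: G A F

Derivation:
Node E's children (from adjacency): G, A, F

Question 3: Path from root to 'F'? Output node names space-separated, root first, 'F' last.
Answer: E F

Derivation:
Walk down from root: E -> F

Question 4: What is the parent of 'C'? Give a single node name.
Scan adjacency: C appears as child of A

Answer: A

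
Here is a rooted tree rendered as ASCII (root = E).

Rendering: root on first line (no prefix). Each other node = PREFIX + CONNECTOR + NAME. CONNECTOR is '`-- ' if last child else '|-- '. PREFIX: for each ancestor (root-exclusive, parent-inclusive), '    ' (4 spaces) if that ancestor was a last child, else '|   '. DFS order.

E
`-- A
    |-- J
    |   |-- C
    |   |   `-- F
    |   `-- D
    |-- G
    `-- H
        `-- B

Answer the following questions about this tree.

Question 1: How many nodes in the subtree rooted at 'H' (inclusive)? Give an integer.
Answer: 2

Derivation:
Subtree rooted at H contains: B, H
Count = 2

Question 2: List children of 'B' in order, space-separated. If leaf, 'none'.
Answer: none

Derivation:
Node B's children (from adjacency): (leaf)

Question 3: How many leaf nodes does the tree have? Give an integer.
Answer: 4

Derivation:
Leaves (nodes with no children): B, D, F, G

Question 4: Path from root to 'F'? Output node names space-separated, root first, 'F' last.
Walk down from root: E -> A -> J -> C -> F

Answer: E A J C F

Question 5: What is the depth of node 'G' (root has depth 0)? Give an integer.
Path from root to G: E -> A -> G
Depth = number of edges = 2

Answer: 2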